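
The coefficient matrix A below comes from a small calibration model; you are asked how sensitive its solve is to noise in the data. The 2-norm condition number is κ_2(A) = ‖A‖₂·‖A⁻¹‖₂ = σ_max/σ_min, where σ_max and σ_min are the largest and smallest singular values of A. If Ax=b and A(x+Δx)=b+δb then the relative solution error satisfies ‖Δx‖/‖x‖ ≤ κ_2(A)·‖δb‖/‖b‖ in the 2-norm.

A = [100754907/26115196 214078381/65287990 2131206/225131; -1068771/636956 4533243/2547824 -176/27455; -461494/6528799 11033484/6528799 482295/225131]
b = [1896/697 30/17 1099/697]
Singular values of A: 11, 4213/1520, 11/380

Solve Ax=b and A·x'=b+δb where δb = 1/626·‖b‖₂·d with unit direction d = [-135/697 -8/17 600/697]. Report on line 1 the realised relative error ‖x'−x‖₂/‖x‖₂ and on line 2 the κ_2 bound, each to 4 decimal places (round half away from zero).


σ_max = 11, σ_min = 11/380
κ = σ_max/σ_min = 11/(11/380) = 380.0000
worst-case relative error ≤ 380.0000 × 1/626 = 0.6070
solve Ax = b  →  x = [-0.4047 0.6110 0.2406]
‖b‖₂ = 3.6056 and ‖x‖₂ = 0.7714
re-solving with b+δb shifts x by Δx of norm 0.1990
realised ‖Δx‖/‖x‖ = 0.2579
realised/bound (from unrounded values) ≈ 0.4249

0.2579
0.6070


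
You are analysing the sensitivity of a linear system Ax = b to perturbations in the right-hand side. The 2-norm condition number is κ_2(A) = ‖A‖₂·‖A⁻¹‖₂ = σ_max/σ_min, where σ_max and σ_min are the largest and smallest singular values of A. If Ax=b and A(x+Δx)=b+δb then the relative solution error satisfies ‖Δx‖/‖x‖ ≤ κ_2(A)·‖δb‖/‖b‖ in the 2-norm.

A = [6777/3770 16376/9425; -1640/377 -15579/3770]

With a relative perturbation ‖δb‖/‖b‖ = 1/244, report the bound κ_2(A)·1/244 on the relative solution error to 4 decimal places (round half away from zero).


form AᵀA = [1863241/84100 2218104/105125; 2218104/105125 42250441/2102500] with trace 52813/1250 and determinant 169/10000
char-poly roots: 169/4 and 1/2500
κ = σ_max/σ_min = (13/2)/(1/50) = 325.0000
perturbation bound = 325.0000·1/244 = 1.3320

1.3320


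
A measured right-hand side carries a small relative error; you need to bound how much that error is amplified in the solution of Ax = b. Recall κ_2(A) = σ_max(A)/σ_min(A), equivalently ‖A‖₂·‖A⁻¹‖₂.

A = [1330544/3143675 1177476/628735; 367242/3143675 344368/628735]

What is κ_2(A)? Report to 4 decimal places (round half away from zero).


AᵀA = [3048342436/15812308009 13545200160/15812308009; 13545200160/15812308009 60201562000/15812308009]; tr = 37626356/9406489, det = 1600/9406489
λ_max, λ_min = (37626356/9406489 ± √1415682464309136/88482035307121)/2 = 4, 400/9406489
κ_2(A) = √(λ_max/λ_min) = √(4 / (400/9406489)) = 306.7000

306.7000


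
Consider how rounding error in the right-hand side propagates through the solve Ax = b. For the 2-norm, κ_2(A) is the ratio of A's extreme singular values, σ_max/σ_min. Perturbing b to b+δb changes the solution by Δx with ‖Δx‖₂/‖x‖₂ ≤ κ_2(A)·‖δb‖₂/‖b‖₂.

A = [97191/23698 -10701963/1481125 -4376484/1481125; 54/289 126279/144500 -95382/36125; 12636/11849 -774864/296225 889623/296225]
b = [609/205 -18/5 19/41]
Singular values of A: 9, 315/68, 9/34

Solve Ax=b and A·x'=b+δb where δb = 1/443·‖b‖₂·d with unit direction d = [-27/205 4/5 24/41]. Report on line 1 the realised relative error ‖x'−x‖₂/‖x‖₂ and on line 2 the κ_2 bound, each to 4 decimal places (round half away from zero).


σ_max = 9, σ_min = 9/34
κ_2(A) = 9 / (9/34) = 34.0000
worst-case relative error ≤ 34.0000 × 1/443 = 0.0767
solve Ax = b  →  x = [-9.8431 -5.5232 -1.1612]
‖b‖₂ = 4.6904 and ‖x‖₂ = 11.3465
with δb = [-0.0014 0.0085 0.0062], A·Δx = δb → ‖Δx‖ = 0.0400
dividing the unrounded norms, ‖Δx‖/‖x‖ = 0.0035
so the bound overstates the realised error by a factor of ≈ 21.7716 (computed from the unrounded values)

0.0035
0.0767


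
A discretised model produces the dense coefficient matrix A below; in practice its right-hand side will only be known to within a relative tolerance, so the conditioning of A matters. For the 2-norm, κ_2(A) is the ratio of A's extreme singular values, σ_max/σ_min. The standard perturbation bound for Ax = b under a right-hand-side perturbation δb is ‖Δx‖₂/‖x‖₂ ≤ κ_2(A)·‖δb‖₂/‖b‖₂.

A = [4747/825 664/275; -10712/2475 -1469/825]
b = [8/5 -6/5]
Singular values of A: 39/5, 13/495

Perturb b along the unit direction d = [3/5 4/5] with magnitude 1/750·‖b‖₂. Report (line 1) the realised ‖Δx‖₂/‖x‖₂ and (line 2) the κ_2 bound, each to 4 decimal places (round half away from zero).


largest singular value 39/5, smallest 13/495
condition number: (39/5) ÷ (13/495) = 297.0000
κ_2(A)·‖δb‖/‖b‖ = 0.3960
solve Ax = b  →  x = [0.2367 0.0986]
‖b‖ = 2.0000, ‖x‖ = 0.2564
re-solving with b+δb shifts x by Δx of norm 0.1015
realised ‖Δx‖/‖x‖ = 0.3960
tightness: 0.3960 against a bound of 0.3960; the bound is attained (ratio 1)

0.3960
0.3960


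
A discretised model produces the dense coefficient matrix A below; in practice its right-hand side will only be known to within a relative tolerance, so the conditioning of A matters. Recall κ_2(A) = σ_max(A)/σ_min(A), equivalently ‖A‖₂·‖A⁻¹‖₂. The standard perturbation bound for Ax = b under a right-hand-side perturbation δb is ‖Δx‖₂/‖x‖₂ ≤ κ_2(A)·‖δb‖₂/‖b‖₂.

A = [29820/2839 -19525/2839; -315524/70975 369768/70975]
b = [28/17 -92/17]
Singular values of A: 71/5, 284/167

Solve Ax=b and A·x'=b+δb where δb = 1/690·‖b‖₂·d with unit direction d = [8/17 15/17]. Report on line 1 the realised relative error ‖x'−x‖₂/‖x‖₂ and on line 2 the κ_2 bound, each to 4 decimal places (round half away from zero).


0.0020
0.0121

σ_max = 71/5, σ_min = 284/167
condition number: (71/5) ÷ (284/167) = 8.3500
κ_2(A)·‖δb‖/‖b‖ = 0.0121
solve Ax = b  →  x = [-1.1859 -2.0507]
2-norm of b is 5.6569; of x, 2.3689
with δb = [0.0039 0.0072], A·Δx = δb → ‖Δx‖ = 0.0048
dividing the unrounded norms, ‖Δx‖/‖x‖ = 0.0020
tightness: 0.0020 against a bound of 0.0121 (unrounded ratio ≈ 0.1682)


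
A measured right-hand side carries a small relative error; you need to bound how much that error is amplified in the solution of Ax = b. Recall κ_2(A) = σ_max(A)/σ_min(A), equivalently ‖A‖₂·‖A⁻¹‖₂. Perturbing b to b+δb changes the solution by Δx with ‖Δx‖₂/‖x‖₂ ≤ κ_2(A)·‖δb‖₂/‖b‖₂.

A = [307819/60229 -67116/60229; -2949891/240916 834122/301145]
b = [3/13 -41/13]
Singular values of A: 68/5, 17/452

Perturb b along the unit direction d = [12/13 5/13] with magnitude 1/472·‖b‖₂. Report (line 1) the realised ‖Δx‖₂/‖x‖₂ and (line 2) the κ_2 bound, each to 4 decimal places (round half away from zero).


0.0067
0.7661

from the listed singular values, σ₁ = 68/5, σ_n = 17/452
κ = σ_max/σ_min = (68/5)/(17/452) = 361.6000
worst-case relative error ≤ 361.6000 × 1/472 = 0.7661
solve Ax = b  →  x = [-5.6212 -25.9882]
‖b‖ = 3.1623, ‖x‖ = 26.5892
δb = ε·‖b‖·d = [0.0062 0.0026]; solving A·Δx = δb gives ‖Δx‖ = 0.1781
realised ‖Δx‖/‖x‖ = 0.0067
tightness: 0.0067 against a bound of 0.7661 (unrounded ratio ≈ 0.0087)


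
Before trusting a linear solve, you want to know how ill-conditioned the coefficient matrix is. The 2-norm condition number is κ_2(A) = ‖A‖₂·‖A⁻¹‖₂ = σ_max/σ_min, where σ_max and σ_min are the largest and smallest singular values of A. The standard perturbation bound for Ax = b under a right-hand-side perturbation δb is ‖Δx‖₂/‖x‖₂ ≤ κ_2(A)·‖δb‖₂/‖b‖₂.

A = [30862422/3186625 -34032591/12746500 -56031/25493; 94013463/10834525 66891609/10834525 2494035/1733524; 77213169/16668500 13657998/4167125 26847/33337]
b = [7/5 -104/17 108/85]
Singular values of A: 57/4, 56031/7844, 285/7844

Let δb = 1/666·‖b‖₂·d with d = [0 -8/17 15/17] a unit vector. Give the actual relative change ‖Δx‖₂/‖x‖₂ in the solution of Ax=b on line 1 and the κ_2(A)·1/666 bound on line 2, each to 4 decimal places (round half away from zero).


σ_max = 57/4, σ_min = 285/7844
κ = σ_max/σ_min = (57/4)/(285/7844) = 392.2000
bound on ‖Δx‖/‖x‖: κ·ε = 392.2000·1/666 = 0.5889
solve Ax = b  →  x = [11.7986 -41.2042 101.4073]
‖b‖ = 6.4031, ‖x‖ = 110.0929
δb = ε·‖b‖·d = [0.0000 -0.0045 0.0085]; solving A·Δx = δb gives ‖Δx‖ = 0.2646
relative error = 0.0024
so the bound overstates the realised error by a factor of ≈ 245.0090 (computed from the unrounded values)

0.0024
0.5889


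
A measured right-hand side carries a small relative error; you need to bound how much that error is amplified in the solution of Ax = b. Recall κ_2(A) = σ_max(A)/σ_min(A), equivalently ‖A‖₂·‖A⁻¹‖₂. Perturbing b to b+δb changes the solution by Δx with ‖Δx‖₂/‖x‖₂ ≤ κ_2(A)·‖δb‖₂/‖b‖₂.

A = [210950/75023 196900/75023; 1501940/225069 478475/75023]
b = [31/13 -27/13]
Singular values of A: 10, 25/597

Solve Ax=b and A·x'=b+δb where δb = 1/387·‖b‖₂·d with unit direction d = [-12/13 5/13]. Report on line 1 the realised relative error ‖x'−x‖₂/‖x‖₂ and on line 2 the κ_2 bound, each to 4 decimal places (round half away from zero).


largest singular value 10, smallest 25/597
κ = σ_max/σ_min = 10/(25/597) = 238.8000
bound on ‖Δx‖/‖x‖: κ·ε = 238.8000·1/387 = 0.6171
solve Ax = b  →  x = [49.3345 -51.9462]
‖b‖₂ = 3.1623 and ‖x‖₂ = 71.6401
Δx = A⁻¹·δb where δb = 1/387·3.1623·d; ‖Δx‖ = 0.1951
dividing the unrounded norms, ‖Δx‖/‖x‖ = 0.0027
realised/bound (from unrounded values) ≈ 0.0044

0.0027
0.6171


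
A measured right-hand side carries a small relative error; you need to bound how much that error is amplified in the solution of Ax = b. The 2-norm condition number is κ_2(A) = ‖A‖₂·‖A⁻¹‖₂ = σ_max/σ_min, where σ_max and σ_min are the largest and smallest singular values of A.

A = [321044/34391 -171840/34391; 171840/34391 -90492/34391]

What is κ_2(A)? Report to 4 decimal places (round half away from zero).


form AᵀA = [458817424/4092529 -244700160/4092529; -244700160/4092529 130511376/4092529] with trace 2039200/14161 and determinant 2304/14161
λ_max, λ_min = (2039200/14161 ± √4158206132224/200533921)/2 = 144, 16/14161
κ = σ_max/σ_min = 12/(4/119) = 357.0000

357.0000


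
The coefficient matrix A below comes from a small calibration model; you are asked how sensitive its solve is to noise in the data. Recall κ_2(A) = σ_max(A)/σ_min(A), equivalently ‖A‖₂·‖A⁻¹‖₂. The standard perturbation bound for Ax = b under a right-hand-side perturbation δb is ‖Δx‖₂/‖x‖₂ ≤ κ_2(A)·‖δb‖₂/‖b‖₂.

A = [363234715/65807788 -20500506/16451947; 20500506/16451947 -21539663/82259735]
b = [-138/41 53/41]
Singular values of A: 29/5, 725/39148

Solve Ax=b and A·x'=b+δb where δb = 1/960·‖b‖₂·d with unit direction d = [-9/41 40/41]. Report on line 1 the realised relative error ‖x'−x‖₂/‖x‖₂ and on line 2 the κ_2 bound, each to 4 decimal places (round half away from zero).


0.0019
0.3262

from the listed singular values, σ₁ = 29/5, σ_n = 725/39148
κ = σ_max/σ_min = (29/5)/(725/39148) = 313.1840
κ_2(A)·‖δb‖/‖b‖ = 0.3262
solve Ax = b  →  x = [23.2015 105.4740]
‖b‖₂ = 3.6056 and ‖x‖₂ = 107.9957
δb = ε·‖b‖·d = [-0.0008 0.0037]; solving A·Δx = δb gives ‖Δx‖ = 0.2028
relative error = 0.0019
tightness: 0.0019 against a bound of 0.3262 (unrounded ratio ≈ 0.0058)


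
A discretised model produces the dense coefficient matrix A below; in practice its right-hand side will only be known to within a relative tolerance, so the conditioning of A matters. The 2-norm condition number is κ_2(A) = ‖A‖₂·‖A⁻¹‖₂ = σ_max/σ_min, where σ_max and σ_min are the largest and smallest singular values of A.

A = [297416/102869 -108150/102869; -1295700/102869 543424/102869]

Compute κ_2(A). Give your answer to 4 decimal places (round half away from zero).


form AᵀA = [80871952/484237 -33692400/484237; -33692400/484237 14048692/484237] with trace 7301588/37249 and determinant 153664/37249
eigenvalues of AᵀA: λ = (tr ± √(tr²−4·det))/2 = 196, 784/37249
σ_max=√196=14, σ_min=√(784/37249)=(28/193) → κ = 96.5000

96.5000


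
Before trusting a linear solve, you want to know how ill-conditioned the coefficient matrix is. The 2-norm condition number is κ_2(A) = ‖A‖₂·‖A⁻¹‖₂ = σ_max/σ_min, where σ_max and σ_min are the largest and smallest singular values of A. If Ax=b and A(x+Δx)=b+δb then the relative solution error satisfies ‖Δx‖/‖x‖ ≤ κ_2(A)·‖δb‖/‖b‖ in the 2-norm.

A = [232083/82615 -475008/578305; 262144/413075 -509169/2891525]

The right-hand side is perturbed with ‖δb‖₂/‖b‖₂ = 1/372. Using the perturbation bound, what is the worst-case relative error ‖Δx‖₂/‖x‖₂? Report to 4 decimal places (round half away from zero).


AᵀA = [841928881/101505625 -1718921856/710539375; -1718921856/710539375 3509856081/4973775625]; tr = 71622994/7958041, det = 5625/7958041
solving λ² − 71622994/7958041·λ + 5625/7958041 = 0 gives λ = 9, 625/7958041
σ_max=√9=3, σ_min=√(625/7958041)=(25/2821) → κ = 338.5200
perturbation bound = 338.5200·1/372 = 0.9100

0.9100


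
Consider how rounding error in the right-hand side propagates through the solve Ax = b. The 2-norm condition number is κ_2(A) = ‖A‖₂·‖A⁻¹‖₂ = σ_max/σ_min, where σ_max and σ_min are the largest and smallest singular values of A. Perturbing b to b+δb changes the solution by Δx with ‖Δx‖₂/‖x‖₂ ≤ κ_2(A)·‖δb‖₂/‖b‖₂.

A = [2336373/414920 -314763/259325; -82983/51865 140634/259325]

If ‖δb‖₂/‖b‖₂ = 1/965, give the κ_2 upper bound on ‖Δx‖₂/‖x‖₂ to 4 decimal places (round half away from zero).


0.0336

form AᵀA = [235974168225/6886344256 -6630124995/860793032; -6630124995/860793032 190165869/107599129] with trace 147617361/4096576 and determinant 1265625/1024144
solving λ² − 147617361/4096576·λ + 1265625/1024144 = 0 gives λ = 36, 140625/4096576
so κ_2 = √(36 / (140625/4096576)) = 32.3840
worst-case relative error ≤ 32.3840 × 1/965 = 0.0336


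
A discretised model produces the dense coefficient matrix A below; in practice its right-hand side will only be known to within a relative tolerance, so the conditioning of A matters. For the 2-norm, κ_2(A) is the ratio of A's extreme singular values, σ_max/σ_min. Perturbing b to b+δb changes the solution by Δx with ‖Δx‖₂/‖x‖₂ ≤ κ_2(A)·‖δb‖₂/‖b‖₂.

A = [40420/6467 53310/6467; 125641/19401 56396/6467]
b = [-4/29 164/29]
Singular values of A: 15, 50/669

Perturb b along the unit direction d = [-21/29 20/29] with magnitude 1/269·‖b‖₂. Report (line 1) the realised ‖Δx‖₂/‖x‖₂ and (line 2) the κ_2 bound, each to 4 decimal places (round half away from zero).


largest singular value 15, smallest 50/669
κ = σ_max/σ_min = 15/(50/669) = 200.7000
perturbation bound = 200.7000·1/269 = 0.7461
solve Ax = b  →  x = [-42.6560 32.3253]
2-norm of b is 5.6569; of x, 53.5207
re-solving with b+δb shifts x by Δx of norm 0.2814
dividing the unrounded norms, ‖Δx‖/‖x‖ = 0.0053
so the bound overstates the realised error by a factor of ≈ 141.9181 (computed from the unrounded values)

0.0053
0.7461


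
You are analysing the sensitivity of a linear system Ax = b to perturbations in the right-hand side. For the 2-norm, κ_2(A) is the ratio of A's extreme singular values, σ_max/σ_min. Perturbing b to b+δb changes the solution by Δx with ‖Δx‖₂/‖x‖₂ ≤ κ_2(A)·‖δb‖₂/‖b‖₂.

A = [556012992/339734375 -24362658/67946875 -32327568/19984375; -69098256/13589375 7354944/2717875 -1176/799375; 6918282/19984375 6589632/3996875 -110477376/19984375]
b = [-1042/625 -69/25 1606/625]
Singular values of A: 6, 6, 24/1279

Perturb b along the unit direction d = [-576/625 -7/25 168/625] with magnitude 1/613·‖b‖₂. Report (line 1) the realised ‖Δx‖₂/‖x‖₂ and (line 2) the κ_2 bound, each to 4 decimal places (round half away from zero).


0.0022
0.5216

from the listed singular values, σ₁ = 6, σ_n = 24/1279
κ_2(A) = 6 / (24/1279) = 319.7500
worst-case relative error ≤ 319.7500 × 1/613 = 0.5216
solve Ax = b  →  x = [72.5639 135.3490 44.4450]
2-norm of b is 4.1231; of x, 159.8757
δb = ε·‖b‖·d = [-0.0062 -0.0019 0.0018]; solving A·Δx = δb gives ‖Δx‖ = 0.3584
relative error = 0.0022
tightness: 0.0022 against a bound of 0.5216 (unrounded ratio ≈ 0.0043)


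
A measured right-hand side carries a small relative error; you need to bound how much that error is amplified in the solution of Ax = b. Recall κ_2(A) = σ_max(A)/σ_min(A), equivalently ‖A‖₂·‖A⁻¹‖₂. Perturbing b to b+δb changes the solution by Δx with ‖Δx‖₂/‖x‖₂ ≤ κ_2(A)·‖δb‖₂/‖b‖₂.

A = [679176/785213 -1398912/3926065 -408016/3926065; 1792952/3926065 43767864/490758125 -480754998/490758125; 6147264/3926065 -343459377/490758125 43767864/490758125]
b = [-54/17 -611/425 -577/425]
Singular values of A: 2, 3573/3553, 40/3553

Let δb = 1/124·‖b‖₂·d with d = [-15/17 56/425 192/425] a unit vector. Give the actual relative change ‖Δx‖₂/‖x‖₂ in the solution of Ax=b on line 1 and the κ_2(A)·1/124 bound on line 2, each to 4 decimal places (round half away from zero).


0.0151
1.4327

from the listed singular values, σ₁ = 2, σ_n = 40/3553
condition number: 2 ÷ (40/3553) = 177.6500
worst-case relative error ≤ 177.6500 × 1/124 = 1.4327
solve Ax = b  →  x = [66.9423 157.7006 47.0319]
2-norm of b is 3.7417; of x, 177.6591
with δb = [-0.0266 0.0040 0.0136], A·Δx = δb → ‖Δx‖ = 2.6803
dividing the unrounded norms, ‖Δx‖/‖x‖ = 0.0151
realised/bound (from unrounded values) ≈ 0.0105


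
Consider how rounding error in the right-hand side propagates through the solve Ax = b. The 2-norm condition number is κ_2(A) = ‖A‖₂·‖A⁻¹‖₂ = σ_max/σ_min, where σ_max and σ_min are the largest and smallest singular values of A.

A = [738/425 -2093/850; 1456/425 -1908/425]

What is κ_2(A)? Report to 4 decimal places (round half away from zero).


64.0000

form AᵀA = [1844/125 -2457/125; -2457/125 13109/500] with trace 4097/100 and determinant 256/625
solving λ² − 4097/100·λ + 256/625 = 0 gives λ = 1024/25, 1/100
so κ_2 = √((1024/25) / (1/100)) = 64.0000


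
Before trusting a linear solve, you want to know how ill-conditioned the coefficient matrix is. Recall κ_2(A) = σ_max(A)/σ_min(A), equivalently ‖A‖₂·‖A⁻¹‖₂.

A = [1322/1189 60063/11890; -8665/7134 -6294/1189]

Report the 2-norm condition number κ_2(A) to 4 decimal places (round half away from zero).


form AᵀA = [164089/60516 101248/8405; 101248/8405 9000009/168100] with trace 25313/450 and determinant 1/16
λ_max, λ_min = (25313/450 ± √160174336/50625)/2 = 225/4, 1/900
κ_2(A) = √(λ_max/λ_min) = √((225/4) / (1/900)) = 225.0000

225.0000


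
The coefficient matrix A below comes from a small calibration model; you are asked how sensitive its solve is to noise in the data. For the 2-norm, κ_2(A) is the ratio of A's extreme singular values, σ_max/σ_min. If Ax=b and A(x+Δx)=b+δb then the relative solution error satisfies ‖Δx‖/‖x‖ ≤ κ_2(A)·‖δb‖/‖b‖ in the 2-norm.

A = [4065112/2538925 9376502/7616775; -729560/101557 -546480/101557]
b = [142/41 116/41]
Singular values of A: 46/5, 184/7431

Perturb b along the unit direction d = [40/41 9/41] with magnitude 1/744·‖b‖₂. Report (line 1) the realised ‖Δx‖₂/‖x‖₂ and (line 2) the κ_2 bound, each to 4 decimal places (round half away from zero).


largest singular value 46/5, smallest 184/7431
condition number: (46/5) ÷ (184/7431) = 371.5500
worst-case relative error ≤ 371.5500 × 1/744 = 0.4994
solve Ax = b  →  x = [-97.1000 129.1043]
2-norm of b is 4.4721; of x, 161.5436
re-solving with b+δb shifts x by Δx of norm 0.2428
relative error = 0.0015
realised/bound (from unrounded values) ≈ 0.0030

0.0015
0.4994


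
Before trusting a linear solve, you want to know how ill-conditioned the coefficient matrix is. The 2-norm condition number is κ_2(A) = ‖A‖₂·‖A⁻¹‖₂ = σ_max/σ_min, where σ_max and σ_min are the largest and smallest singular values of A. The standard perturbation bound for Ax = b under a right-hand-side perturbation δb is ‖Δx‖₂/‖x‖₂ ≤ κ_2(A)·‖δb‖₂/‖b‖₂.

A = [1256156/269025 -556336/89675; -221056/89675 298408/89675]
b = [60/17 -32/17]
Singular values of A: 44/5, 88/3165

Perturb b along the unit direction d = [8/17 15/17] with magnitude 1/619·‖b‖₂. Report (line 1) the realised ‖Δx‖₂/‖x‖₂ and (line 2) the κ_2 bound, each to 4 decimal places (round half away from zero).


0.5113
0.5113

from the listed singular values, σ₁ = 44/5, σ_n = 88/3165
κ = σ_max/σ_min = (44/5)/(88/3165) = 316.5000
perturbation bound = 316.5000·1/619 = 0.5113
solve Ax = b  →  x = [0.2727 -0.3636]
2-norm of b is 4.0000; of x, 0.4545
re-solving with b+δb shifts x by Δx of norm 0.2324
realised ‖Δx‖/‖x‖ = 0.5113
so the bound is sharp here: realised error equals the bound


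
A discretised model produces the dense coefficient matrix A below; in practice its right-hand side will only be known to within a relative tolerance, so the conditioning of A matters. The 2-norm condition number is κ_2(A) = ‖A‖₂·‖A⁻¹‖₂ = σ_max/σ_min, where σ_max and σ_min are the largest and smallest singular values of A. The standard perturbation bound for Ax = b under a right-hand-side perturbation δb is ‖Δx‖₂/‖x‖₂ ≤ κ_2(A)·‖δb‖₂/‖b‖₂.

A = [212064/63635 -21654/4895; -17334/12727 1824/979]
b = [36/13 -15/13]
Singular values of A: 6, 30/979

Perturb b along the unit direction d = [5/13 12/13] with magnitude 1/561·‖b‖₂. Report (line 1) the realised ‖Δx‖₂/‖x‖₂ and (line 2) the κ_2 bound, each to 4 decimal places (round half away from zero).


0.3490
0.3490

from the listed singular values, σ₁ = 6, σ_n = 30/979
condition number: 6 ÷ (30/979) = 195.8000
perturbation bound = 195.8000·1/561 = 0.3490
solve Ax = b  →  x = [0.3000 -0.4000]
‖b‖ = 3.0000, ‖x‖ = 0.5000
re-solving with b+δb shifts x by Δx of norm 0.1745
dividing the unrounded norms, ‖Δx‖/‖x‖ = 0.3490
so the bound is sharp here: realised error equals the bound


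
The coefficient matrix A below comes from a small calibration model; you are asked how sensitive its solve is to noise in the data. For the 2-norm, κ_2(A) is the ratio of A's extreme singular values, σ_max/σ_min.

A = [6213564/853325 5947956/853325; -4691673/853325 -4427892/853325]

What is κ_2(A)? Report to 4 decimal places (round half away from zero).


form AᵀA = [2424806924841/29126542225 461857812948/5825308445; 461857812948/5825308445 2199376325664/29126542225] with trace 1099686861/6926645 and determinant 252047376/865830625
λ_max, λ_min = (1099686861/6926645 ± √30231383132243446209/1199460273900625)/2 = 3969/25, 63504/34633225
κ_2(A) = √(λ_max/λ_min) = √((3969/25) / (63504/34633225)) = 294.2500

294.2500


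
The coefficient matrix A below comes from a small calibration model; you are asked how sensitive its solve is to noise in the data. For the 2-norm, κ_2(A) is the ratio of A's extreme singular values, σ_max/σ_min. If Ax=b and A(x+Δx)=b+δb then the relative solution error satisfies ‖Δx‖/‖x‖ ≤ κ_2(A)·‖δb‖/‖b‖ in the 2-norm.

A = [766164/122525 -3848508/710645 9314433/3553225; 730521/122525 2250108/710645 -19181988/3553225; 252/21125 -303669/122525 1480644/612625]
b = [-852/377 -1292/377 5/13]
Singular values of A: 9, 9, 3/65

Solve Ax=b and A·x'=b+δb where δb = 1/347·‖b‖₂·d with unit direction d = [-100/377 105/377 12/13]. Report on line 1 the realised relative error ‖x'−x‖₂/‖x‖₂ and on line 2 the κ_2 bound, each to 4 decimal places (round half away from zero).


0.5620
0.5620

σ_max = 9, σ_min = 3/65
κ = σ_max/σ_min = 9/(3/65) = 195.0000
perturbation bound = 195.0000·1/347 = 0.5620
solve Ax = b  →  x = [-0.4267 0.0054 0.1667]
‖b‖₂ = 4.1231 and ‖x‖₂ = 0.4581
Δx = A⁻¹·δb where δb = 1/347·4.1231·d; ‖Δx‖ = 0.2574
dividing the unrounded norms, ‖Δx‖/‖x‖ = 0.5620
tightness: 0.5620 against a bound of 0.5620; the bound is attained (ratio 1)


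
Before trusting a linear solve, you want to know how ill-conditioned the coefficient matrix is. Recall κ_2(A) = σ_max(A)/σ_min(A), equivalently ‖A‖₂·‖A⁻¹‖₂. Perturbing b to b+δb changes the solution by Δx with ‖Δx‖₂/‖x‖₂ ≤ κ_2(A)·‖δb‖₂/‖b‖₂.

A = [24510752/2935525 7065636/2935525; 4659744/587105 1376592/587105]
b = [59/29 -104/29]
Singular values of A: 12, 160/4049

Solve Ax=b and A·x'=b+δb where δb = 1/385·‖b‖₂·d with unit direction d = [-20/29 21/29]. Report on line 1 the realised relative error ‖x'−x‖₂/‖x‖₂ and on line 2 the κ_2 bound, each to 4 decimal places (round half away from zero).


0.0027
0.7888

σ_max = 12, σ_min = 160/4049
κ = σ_max/σ_min = 12/(160/4049) = 303.6750
κ_2(A)·‖δb‖/‖b‖ = 0.7888
solve Ax = b  →  x = [28.2630 -97.1993]
‖b‖₂ = 4.1231 and ‖x‖₂ = 101.2250
with δb = [-0.0074 0.0078], A·Δx = δb → ‖Δx‖ = 0.2710
relative error = 0.0027
realised/bound (from unrounded values) ≈ 0.0034


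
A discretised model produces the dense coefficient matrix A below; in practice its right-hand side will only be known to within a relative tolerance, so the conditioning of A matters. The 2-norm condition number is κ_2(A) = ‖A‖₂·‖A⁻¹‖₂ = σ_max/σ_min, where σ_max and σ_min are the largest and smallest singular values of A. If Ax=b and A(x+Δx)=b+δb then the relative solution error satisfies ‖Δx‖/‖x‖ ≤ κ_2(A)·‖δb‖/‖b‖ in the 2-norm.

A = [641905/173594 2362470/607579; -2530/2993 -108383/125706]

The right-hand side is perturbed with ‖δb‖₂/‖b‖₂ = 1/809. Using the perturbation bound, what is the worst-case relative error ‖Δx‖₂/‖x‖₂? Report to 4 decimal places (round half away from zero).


AᵀA = [257926625/17926756 1421788720/94115469; 1421788720/94115469 125404309129/7905699396]; tr = 142181897/4700178, det = 366025/37601424
solving λ² − 142181897/4700178·λ + 366025/37601424 = 0 gives λ = 121/4, 3025/9400356
κ_2(A) = √(λ_max/λ_min) = √((121/4) / (3025/9400356)) = 306.6000
κ_2(A)·‖δb‖/‖b‖ = 0.3790

0.3790


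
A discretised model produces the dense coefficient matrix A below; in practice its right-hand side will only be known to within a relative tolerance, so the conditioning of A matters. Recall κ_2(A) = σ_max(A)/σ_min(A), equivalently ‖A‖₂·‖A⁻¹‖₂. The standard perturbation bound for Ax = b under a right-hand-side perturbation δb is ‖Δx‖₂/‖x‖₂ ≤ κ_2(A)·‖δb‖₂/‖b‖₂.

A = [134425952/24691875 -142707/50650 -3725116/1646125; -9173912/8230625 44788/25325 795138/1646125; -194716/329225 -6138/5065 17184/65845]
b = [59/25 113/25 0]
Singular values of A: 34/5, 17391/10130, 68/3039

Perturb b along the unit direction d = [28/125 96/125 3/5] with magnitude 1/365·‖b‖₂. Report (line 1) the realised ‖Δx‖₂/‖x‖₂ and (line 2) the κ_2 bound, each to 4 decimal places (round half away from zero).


largest singular value 34/5, smallest 68/3039
condition number: (34/5) ÷ (68/3039) = 303.9000
perturbation bound = 303.9000·1/365 = 0.8326
solve Ax = b  →  x = [69.6345 1.4727 164.6474]
2-norm of b is 5.0990; of x, 178.7733
Δx = A⁻¹·δb where δb = 1/365·5.0990·d; ‖Δx‖ = 0.6243
dividing the unrounded norms, ‖Δx‖/‖x‖ = 0.0035
so the bound overstates the realised error by a factor of ≈ 238.4102 (computed from the unrounded values)

0.0035
0.8326


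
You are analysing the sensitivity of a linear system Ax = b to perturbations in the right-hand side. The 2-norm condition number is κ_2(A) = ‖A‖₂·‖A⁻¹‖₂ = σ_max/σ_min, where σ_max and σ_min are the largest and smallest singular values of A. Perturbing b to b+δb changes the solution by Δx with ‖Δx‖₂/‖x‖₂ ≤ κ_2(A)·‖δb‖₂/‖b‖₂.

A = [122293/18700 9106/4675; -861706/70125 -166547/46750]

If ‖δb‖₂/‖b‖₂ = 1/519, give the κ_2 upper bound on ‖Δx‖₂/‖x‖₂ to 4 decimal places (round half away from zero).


M = AᵀA = [52752943609/272250000 641088413/11343750; 641088413/11343750 124670681/7562500]. tr(M)=91585741/435600, det(M)=707281/1742400
char-poly roots: 841/4 and 841/435600
so κ_2 = √((841/4) / (841/435600)) = 330.0000
perturbation bound = 330.0000·1/519 = 0.6358

0.6358


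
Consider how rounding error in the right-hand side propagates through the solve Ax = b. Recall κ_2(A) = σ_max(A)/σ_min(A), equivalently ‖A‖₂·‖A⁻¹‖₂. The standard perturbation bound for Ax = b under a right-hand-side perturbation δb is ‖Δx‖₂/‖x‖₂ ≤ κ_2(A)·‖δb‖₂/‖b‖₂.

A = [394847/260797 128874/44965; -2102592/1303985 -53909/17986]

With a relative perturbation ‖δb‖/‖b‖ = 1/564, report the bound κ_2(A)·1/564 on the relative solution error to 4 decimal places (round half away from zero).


form AᵀA = [581835137/118932425 218174094/23786485; 218174094/23786485 8181678737/475729700] with trace 123635521/5596820 and determinant 4879681/699602500
λ_max, λ_min = (123635521/5596820 ± √382121702766564489/783109852810000)/2 = 2209/100, 2209/6996025
κ_2(A) = √(λ_max/λ_min) = √((2209/100) / (2209/6996025)) = 264.5000
κ_2(A)·‖δb‖/‖b‖ = 0.4690

0.4690


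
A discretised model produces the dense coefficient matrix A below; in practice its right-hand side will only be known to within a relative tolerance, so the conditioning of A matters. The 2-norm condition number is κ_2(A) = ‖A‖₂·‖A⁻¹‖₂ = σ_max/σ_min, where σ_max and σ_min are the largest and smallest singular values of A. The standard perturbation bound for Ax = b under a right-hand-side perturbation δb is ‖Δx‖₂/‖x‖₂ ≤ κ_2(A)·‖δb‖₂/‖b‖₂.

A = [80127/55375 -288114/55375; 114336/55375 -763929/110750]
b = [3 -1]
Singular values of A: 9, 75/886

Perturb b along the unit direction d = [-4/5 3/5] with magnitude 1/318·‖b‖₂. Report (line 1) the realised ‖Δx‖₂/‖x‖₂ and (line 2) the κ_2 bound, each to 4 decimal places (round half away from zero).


0.0033
0.3343

σ_max = 9, σ_min = 75/886
condition number: 9 ÷ (75/886) = 106.3200
perturbation bound = 106.3200·1/318 = 0.3343
solve Ax = b  →  x = [-33.9913 -10.0299]
‖b‖ = 3.1623, ‖x‖ = 35.4402
Δx = A⁻¹·δb where δb = 1/318·3.1623·d; ‖Δx‖ = 0.1175
dividing the unrounded norms, ‖Δx‖/‖x‖ = 0.0033
realised/bound (from unrounded values) ≈ 0.0099


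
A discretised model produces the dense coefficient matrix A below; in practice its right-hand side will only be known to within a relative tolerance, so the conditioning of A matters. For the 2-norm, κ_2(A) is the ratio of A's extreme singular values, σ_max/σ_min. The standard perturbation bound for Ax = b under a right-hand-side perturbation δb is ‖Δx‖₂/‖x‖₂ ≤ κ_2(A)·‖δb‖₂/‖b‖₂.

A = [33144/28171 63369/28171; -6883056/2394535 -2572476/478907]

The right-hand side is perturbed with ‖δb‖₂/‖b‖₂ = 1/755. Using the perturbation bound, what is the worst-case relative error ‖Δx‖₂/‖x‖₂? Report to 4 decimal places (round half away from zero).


AᵀA = [327297639744/33927798025 122730372504/6785559605; 122730372504/6785559605 46024555545/1357111921]; tr = 5113880721/117397225, det = 20736/970225
eigenvalues of AᵀA: λ = (tr ± √(tr²−4·det))/2 = 1089/25, 2304/4695889
κ = σ_max/σ_min = (33/5)/(48/2167) = 297.9625
κ_2(A)·‖δb‖/‖b‖ = 0.3947

0.3947


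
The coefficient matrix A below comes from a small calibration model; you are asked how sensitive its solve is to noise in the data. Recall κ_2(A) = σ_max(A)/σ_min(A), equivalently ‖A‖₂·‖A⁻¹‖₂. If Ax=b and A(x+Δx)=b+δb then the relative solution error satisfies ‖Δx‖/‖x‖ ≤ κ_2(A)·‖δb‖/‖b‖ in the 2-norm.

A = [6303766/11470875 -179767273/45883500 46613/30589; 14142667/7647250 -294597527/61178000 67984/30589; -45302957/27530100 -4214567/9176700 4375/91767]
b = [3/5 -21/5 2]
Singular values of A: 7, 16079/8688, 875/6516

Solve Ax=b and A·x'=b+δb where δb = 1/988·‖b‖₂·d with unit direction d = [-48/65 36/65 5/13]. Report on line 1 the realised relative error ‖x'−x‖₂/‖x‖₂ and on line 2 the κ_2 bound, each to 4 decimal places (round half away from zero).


σ_max = 7, σ_min = 875/6516
condition number: 7 ÷ (875/6516) = 52.1280
κ_2(A)·‖δb‖/‖b‖ = 0.0528
solve Ax = b  →  x = [-0.0630 -5.5733 -13.9129]
‖b‖₂ = 4.6904 and ‖x‖₂ = 14.9878
re-solving with b+δb shifts x by Δx of norm 0.0354
relative error = 0.0024
realised/bound (from unrounded values) ≈ 0.0447

0.0024
0.0528


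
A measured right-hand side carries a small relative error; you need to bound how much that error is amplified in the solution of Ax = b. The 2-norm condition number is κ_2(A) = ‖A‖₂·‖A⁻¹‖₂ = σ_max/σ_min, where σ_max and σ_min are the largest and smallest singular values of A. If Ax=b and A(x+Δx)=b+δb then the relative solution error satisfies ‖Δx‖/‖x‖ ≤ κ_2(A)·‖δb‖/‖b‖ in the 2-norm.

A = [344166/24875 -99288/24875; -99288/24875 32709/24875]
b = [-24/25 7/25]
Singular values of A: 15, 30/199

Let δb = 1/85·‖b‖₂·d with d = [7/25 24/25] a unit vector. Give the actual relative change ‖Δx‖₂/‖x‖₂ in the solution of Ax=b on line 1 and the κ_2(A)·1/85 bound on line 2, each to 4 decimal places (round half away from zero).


from the listed singular values, σ₁ = 15, σ_n = 30/199
condition number: 15 ÷ (30/199) = 99.5000
bound on ‖Δx‖/‖x‖: κ·ε = 99.5000·1/85 = 1.1706
solve Ax = b  →  x = [-0.0640 0.0187]
2-norm of b is 1.0000; of x, 0.0667
Δx = A⁻¹·δb where δb = 1/85·1.0000·d; ‖Δx‖ = 0.0780
dividing the unrounded norms, ‖Δx‖/‖x‖ = 1.1706
realised/bound = 1 exactly: the bound is attained for this b and d

1.1706
1.1706


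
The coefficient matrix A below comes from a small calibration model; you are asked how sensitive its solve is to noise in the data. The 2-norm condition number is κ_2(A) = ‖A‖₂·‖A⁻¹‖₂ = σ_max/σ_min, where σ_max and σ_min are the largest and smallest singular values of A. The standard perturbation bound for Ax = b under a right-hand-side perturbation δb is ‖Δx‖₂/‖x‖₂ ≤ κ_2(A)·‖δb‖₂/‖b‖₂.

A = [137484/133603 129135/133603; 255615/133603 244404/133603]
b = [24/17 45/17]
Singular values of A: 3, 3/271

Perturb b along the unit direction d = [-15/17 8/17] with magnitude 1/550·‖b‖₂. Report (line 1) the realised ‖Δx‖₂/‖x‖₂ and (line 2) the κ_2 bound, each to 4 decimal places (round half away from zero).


σ_max = 3, σ_min = 3/271
condition number: 3 ÷ (3/271) = 271.0000
bound on ‖Δx‖/‖x‖: κ·ε = 271.0000·1/550 = 0.4927
solve Ax = b  →  x = [0.7241 0.6897]
2-norm of b is 3.0000; of x, 1.0000
Δx = A⁻¹·δb where δb = 1/550·3.0000·d; ‖Δx‖ = 0.4927
relative error = 0.4927
realised/bound = 1 exactly: the bound is attained for this b and d

0.4927
0.4927


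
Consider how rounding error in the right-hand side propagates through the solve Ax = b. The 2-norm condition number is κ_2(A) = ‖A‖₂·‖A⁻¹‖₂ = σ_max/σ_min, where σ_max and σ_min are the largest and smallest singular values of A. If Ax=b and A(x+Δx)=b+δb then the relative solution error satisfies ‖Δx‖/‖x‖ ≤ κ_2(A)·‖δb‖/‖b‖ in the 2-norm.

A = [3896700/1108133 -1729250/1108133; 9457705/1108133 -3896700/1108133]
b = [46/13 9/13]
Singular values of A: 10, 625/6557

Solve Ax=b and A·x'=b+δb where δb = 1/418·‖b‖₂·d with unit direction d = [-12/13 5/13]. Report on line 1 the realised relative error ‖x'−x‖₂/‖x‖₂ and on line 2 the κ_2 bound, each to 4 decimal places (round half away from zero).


largest singular value 10, smallest 625/6557
κ = σ_max/σ_min = 10/(625/6557) = 104.9120
bound on ‖Δx‖/‖x‖: κ·ε = 104.9120·1/418 = 0.2510
solve Ax = b  →  x = [-11.9206 -29.1295]
‖b‖ = 3.6056, ‖x‖ = 31.4742
δb = ε·‖b‖·d = [-0.0080 0.0033]; solving A·Δx = δb gives ‖Δx‖ = 0.0905
dividing the unrounded norms, ‖Δx‖/‖x‖ = 0.0029
so the bound overstates the realised error by a factor of ≈ 87.2938 (computed from the unrounded values)

0.0029
0.2510


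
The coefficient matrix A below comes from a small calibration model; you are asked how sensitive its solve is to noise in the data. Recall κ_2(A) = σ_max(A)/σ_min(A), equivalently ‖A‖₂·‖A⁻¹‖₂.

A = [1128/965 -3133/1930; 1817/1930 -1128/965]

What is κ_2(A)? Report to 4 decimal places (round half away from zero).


38.6000

AᵀA = [335641/148996 -111672/37249; -111672/37249 596209/148996]; tr = 465925/74498, det = 15625/595984
λ_max, λ_min = (465925/74498 ± √54126022500/1387488001)/2 = 25/4, 625/148996
κ_2(A) = √(λ_max/λ_min) = √((25/4) / (625/148996)) = 38.6000


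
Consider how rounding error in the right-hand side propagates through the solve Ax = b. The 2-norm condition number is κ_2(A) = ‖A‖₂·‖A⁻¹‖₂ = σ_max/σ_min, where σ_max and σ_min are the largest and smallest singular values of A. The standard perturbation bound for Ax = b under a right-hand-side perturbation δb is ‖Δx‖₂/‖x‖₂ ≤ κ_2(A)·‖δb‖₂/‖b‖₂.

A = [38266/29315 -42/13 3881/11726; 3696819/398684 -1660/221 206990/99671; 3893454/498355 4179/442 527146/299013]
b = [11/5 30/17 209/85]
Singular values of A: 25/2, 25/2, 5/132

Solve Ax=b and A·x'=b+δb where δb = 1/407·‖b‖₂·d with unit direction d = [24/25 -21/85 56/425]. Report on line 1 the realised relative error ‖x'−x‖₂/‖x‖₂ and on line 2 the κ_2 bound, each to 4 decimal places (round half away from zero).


largest singular value 25/2, smallest 5/132
condition number: (25/2) ÷ (5/132) = 330.0000
κ_2(A)·‖δb‖/‖b‖ = 0.8108
solve Ax = b  →  x = [-11.3441 0.0185 51.5676]
2-norm of b is 3.7417; of x, 52.8006
Δx = A⁻¹·δb where δb = 1/407·3.7417·d; ‖Δx‖ = 0.2427
dividing the unrounded norms, ‖Δx‖/‖x‖ = 0.0046
tightness: 0.0046 against a bound of 0.8108 (unrounded ratio ≈ 0.0057)

0.0046
0.8108


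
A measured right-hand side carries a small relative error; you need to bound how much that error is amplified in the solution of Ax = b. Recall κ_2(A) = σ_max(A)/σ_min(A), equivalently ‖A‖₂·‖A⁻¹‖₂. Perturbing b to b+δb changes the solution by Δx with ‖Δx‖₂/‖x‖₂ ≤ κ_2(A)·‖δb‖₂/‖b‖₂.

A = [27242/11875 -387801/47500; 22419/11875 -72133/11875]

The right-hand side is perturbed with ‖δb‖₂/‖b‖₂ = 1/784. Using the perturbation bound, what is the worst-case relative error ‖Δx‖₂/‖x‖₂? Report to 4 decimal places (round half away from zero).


0.0969

M = AᵀA = [1991581/225625 -13626459/451250; -13626459/451250 373824529/3610000]. tr(M)=16227593/144400, det(M)=7890481/3610000
λ_max, λ_min = (16227593/144400 ± √421043956641/33362176)/2 = 2809/25, 2809/144400
σ_max=√(2809/25)=(53/5), σ_min=√(2809/144400)=(53/380) → κ = 76.0000
perturbation bound = 76.0000·1/784 = 0.0969


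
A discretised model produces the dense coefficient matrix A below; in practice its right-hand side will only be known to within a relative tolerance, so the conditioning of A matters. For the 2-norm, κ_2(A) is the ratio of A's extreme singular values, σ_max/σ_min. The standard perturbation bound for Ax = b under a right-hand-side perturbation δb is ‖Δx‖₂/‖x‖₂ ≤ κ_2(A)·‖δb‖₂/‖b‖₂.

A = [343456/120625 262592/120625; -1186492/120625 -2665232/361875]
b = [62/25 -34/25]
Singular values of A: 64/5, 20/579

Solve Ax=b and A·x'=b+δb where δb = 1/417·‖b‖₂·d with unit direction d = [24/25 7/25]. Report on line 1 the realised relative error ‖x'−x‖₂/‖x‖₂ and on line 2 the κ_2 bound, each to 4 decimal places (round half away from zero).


0.0034
0.8886

from the listed singular values, σ₁ = 64/5, σ_n = 20/579
κ = σ_max/σ_min = (64/5)/(20/579) = 370.5600
κ_2(A)·‖δb‖/‖b‖ = 0.8886
solve Ax = b  →  x = [-34.6150 46.4138]
‖b‖₂ = 2.8284 and ‖x‖₂ = 57.9002
δb = ε·‖b‖·d = [0.0065 0.0019]; solving A·Δx = δb gives ‖Δx‖ = 0.1964
realised ‖Δx‖/‖x‖ = 0.0034
so the bound overstates the realised error by a factor of ≈ 262.0264 (computed from the unrounded values)
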